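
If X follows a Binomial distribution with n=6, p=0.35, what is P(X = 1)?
0.243661

We have X ~ Binomial(n=6, p=0.35).

For a Binomial distribution, the PMF gives us the probability of each outcome.

Using the PMF formula:
P(X = 1) = 0.243661

Rounded to 4 decimal places: 0.2437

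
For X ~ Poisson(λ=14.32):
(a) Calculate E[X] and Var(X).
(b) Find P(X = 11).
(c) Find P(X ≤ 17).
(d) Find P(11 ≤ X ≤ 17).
(a) E[X] = 14.3200, Var(X) = 14.3200
(b) P(X = 11) = 0.078545
(c) P(X ≤ 17) = 0.803625
(d) P(11 ≤ X ≤ 17) = 0.648196

We have X ~ Poisson(λ=14.32).

(a) Moments:
E[X] = 14.3200
Var(X) = 14.3200
σ = √Var(X) = 3.7842

(b) Point probability using PMF:
P(X = 11) = 0.078545

(c) Cumulative probability using CDF:
P(X ≤ 17) = F(17) = 0.803625

(d) Range probability:
P(11 ≤ X ≤ 17) = P(X ≤ 17) - P(X ≤ 10)
                   = F(17) - F(10)
                   = 0.803625 - 0.155429
                   = 0.648196

This means approximately 64.8% of outcomes fall in the interval [11, 17].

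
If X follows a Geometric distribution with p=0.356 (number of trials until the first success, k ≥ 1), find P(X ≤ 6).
0.928663

We have X ~ Geometric(p=0.356) (number of trials until the first success, k ≥ 1).

The CDF gives us P(X ≤ k).

Using the CDF:
P(X ≤ 6) = 0.928663

This means there's approximately a 92.9% chance that X is at most 6.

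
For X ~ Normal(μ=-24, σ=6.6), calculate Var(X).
43.5600

We have X ~ Normal(μ=-24, σ=6.6).

For a Normal distribution with μ=-24, σ=6.6:
Var(X) = 43.5600

The variance measures the spread of the distribution around the mean.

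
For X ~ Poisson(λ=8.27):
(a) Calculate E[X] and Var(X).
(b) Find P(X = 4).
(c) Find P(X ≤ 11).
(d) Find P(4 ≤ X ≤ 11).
(a) E[X] = 8.2700, Var(X) = 8.2700
(b) P(X = 4) = 0.049911
(c) P(X ≤ 11) = 0.867607
(d) P(4 ≤ X ≤ 11) = 0.832335

We have X ~ Poisson(λ=8.27).

(a) Moments:
E[X] = 8.2700
Var(X) = 8.2700
σ = √Var(X) = 2.8758

(b) Point probability using PMF:
P(X = 4) = 0.049911

(c) Cumulative probability using CDF:
P(X ≤ 11) = F(11) = 0.867607

(d) Range probability:
P(4 ≤ X ≤ 11) = P(X ≤ 11) - P(X ≤ 3)
                   = F(11) - F(3)
                   = 0.867607 - 0.035272
                   = 0.832335

This means approximately 83.2% of outcomes fall in the interval [4, 11].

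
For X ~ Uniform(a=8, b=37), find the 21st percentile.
14.0900

We have X ~ Uniform(a=8, b=37).

We want to find x such that P(X ≤ x) = 0.21.

This is the 21st percentile, which means 21% of values fall below this point.

Using the inverse CDF (quantile function):
x = F⁻¹(0.21) = 14.0900

Verification: P(X ≤ 14.0900) = 0.21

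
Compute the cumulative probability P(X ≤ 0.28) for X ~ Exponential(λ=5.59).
0.790954

We have X ~ Exponential(λ=5.59).

The CDF gives us P(X ≤ k).

Using the CDF:
P(X ≤ 0.28) = 0.790954

This means there's approximately a 79.1% chance that X is at most 0.28.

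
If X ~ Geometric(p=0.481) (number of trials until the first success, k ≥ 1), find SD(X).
1.4977

We have X ~ Geometric(p=0.481) (number of trials until the first success, k ≥ 1).

For a Geometric distribution with p=0.481 (number of trials until the first success, k ≥ 1):
σ = √Var(X) = 1.4977

The standard deviation is the square root of the variance.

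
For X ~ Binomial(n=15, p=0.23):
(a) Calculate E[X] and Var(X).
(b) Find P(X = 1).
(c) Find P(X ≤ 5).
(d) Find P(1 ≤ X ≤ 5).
(a) E[X] = 3.4500, Var(X) = 2.6565
(b) P(X = 1) = 0.088857
(c) P(X ≤ 5) = 0.892072
(d) P(1 ≤ X ≤ 5) = 0.872240

We have X ~ Binomial(n=15, p=0.23).

(a) Moments:
E[X] = 3.4500
Var(X) = 2.6565
σ = √Var(X) = 1.6299

(b) Point probability using PMF:
P(X = 1) = 0.088857

(c) Cumulative probability using CDF:
P(X ≤ 5) = F(5) = 0.892072

(d) Range probability:
P(1 ≤ X ≤ 5) = P(X ≤ 5) - P(X ≤ 0)
                   = F(5) - F(0)
                   = 0.892072 - 0.019832
                   = 0.872240

This means approximately 87.2% of outcomes fall in the interval [1, 5].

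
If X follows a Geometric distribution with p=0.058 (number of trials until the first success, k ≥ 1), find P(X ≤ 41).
0.913685

We have X ~ Geometric(p=0.058) (number of trials until the first success, k ≥ 1).

The CDF gives us P(X ≤ k).

Using the CDF:
P(X ≤ 41) = 0.913685

This means there's approximately a 91.4% chance that X is at most 41.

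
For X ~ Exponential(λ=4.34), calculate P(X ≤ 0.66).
0.942983

We have X ~ Exponential(λ=4.34).

The CDF gives us P(X ≤ k).

Using the CDF:
P(X ≤ 0.66) = 0.942983

This means there's approximately a 94.3% chance that X is at most 0.66.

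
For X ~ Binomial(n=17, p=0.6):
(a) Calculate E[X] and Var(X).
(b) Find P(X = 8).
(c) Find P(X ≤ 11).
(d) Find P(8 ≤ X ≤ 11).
(a) E[X] = 10.2000, Var(X) = 4.0800
(b) P(X = 8) = 0.107037
(c) P(X ≤ 11) = 0.736069
(d) P(8 ≤ X ≤ 11) = 0.644170

We have X ~ Binomial(n=17, p=0.6).

(a) Moments:
E[X] = 10.2000
Var(X) = 4.0800
σ = √Var(X) = 2.0199

(b) Point probability using PMF:
P(X = 8) = 0.107037

(c) Cumulative probability using CDF:
P(X ≤ 11) = F(11) = 0.736069

(d) Range probability:
P(8 ≤ X ≤ 11) = P(X ≤ 11) - P(X ≤ 7)
                   = F(11) - F(7)
                   = 0.736069 - 0.091899
                   = 0.644170

This means approximately 64.4% of outcomes fall in the interval [8, 11].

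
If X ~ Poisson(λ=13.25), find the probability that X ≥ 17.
0.182989

We have X ~ Poisson(λ=13.25).

For discrete distributions, P(X ≥ 17) = 1 - P(X ≤ 16).

P(X ≤ 16) = 0.817011
P(X ≥ 17) = 1 - 0.817011 = 0.182989

So there's approximately a 18.3% chance that X is at least 17.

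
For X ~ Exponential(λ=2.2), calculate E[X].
0.4545

We have X ~ Exponential(λ=2.2).

For an Exponential distribution with λ=2.2:
E[X] = 0.4545

This is the expected (average) value of X.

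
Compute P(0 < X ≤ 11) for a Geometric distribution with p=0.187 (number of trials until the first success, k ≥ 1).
0.897436

We have X ~ Geometric(p=0.187) (number of trials until the first success, k ≥ 1).

To find P(0 < X ≤ 11), we use:
P(0 < X ≤ 11) = P(X ≤ 11) - P(X ≤ 0)
                 = F(11) - F(0)
                 = 0.897436 - 0.000000
                 = 0.897436

So there's approximately a 89.7% chance that X falls in this range.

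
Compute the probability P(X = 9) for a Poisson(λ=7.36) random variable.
0.111104

We have X ~ Poisson(λ=7.36).

For a Poisson distribution, the PMF gives us the probability of each outcome.

Using the PMF formula:
P(X = 9) = 0.111104

Rounded to 4 decimal places: 0.1111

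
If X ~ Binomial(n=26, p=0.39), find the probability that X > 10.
0.436860

We have X ~ Binomial(n=26, p=0.39).

P(X > 10) = 1 - P(X ≤ 10)
                = 1 - F(10)
                = 1 - 0.563140
                = 0.436860

So there's approximately a 43.7% chance that X exceeds 10.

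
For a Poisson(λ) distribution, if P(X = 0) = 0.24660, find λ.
λ = 1.4000

For a Poisson(λ) distribution, the PMF at 0 is:
P(X = 0) = λ^0 e^(-λ) / 0! = e^(-λ)

Given P(X = 0) = 0.24660:
e^(-λ) = 0.24660
-λ = ln(0.24660)
λ = -ln(0.24660) = 1.4000

Verification: e^(-1.4000) = 0.24660 ✓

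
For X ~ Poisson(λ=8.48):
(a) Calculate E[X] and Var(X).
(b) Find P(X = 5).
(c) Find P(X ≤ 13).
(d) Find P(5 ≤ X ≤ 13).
(a) E[X] = 8.4800, Var(X) = 8.4800
(b) P(X = 5) = 0.075854
(c) P(X ≤ 13) = 0.949375
(d) P(5 ≤ X ≤ 13) = 0.874121

We have X ~ Poisson(λ=8.48).

(a) Moments:
E[X] = 8.4800
Var(X) = 8.4800
σ = √Var(X) = 2.9120

(b) Point probability using PMF:
P(X = 5) = 0.075854

(c) Cumulative probability using CDF:
P(X ≤ 13) = F(13) = 0.949375

(d) Range probability:
P(5 ≤ X ≤ 13) = P(X ≤ 13) - P(X ≤ 4)
                   = F(13) - F(4)
                   = 0.949375 - 0.075254
                   = 0.874121

This means approximately 87.4% of outcomes fall in the interval [5, 13].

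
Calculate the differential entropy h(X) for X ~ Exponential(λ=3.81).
-0.3376 nats

We have X ~ Exponential(λ=3.81).

The differential entropy measures the uncertainty or information content of the distribution.

For an Exponential distribution with λ=3.81:
h(X) = -0.3376 nats

(In bits, this would be -0.4871 bits.)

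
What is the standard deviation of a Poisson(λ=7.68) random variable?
2.7713

We have X ~ Poisson(λ=7.68).

For a Poisson distribution with λ=7.68:
σ = √Var(X) = 2.7713

The standard deviation is the square root of the variance.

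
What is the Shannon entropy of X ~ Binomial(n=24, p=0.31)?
2.2340 nats

We have X ~ Binomial(n=24, p=0.31).

The Shannon entropy measures the uncertainty or information content of the distribution.

For a Binomial distribution with n=24, p=0.31:
H(X) = 2.2340 nats

(In bits, this would be 3.2230 bits.)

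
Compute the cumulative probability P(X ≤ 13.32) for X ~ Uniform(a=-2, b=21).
0.666087

We have X ~ Uniform(a=-2, b=21).

The CDF gives us P(X ≤ k).

Using the CDF:
P(X ≤ 13.32) = 0.666087

This means there's approximately a 66.6% chance that X is at most 13.32.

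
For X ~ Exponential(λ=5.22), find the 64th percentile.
0.1957

We have X ~ Exponential(λ=5.22).

We want to find x such that P(X ≤ x) = 0.64.

This is the 64th percentile, which means 64% of values fall below this point.

Using the inverse CDF (quantile function):
x = F⁻¹(0.64) = 0.1957

Verification: P(X ≤ 0.1957) = 0.64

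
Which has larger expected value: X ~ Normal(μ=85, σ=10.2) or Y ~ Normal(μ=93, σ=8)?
Y has larger mean (93.0000 > 85.0000)

Compute the expected value for each distribution:

X ~ Normal(μ=85, σ=10.2):
E[X] = 85.0000

Y ~ Normal(μ=93, σ=8):
E[Y] = 93.0000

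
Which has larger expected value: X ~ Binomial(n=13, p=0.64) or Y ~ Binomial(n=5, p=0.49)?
X has larger mean (8.3200 > 2.4500)

Compute the expected value for each distribution:

X ~ Binomial(n=13, p=0.64):
E[X] = 8.3200

Y ~ Binomial(n=5, p=0.49):
E[Y] = 2.4500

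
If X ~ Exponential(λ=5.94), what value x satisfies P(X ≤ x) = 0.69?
0.1972

We have X ~ Exponential(λ=5.94).

We want to find x such that P(X ≤ x) = 0.69.

This is the 69th percentile, which means 69% of values fall below this point.

Using the inverse CDF (quantile function):
x = F⁻¹(0.69) = 0.1972

Verification: P(X ≤ 0.1972) = 0.69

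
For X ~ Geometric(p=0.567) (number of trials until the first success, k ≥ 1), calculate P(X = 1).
0.567000

We have X ~ Geometric(p=0.567) (number of trials until the first success, k ≥ 1).

For a Geometric distribution, the PMF gives us the probability of each outcome.

Using the PMF formula:
P(X = 1) = 0.567000

Rounded to 4 decimal places: 0.5670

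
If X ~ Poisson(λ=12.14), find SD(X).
3.4843

We have X ~ Poisson(λ=12.14).

For a Poisson distribution with λ=12.14:
σ = √Var(X) = 3.4843

The standard deviation is the square root of the variance.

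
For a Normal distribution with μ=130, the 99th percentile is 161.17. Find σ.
σ = 13.3987

For X ~ Normal(μ, σ), the p-th percentile satisfies x = μ + z_p × σ,
where z_p = Φ⁻¹(p) is the standard normal quantile.

Step 1: z_{0.99} = Φ⁻¹(0.99) = 2.3263

Step 2: Solve for σ:
161.17 = 130 + 2.3263 × σ
σ = (161.17 - 130) / 2.3263
σ = 31.17 / 2.3263
σ = 13.3987

Verification: μ + z × σ = 130 + 2.3263 × 13.3987 = 161.17 ✓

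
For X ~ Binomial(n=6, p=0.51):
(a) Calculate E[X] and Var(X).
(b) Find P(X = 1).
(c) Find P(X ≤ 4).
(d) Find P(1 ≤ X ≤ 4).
(a) E[X] = 3.0600, Var(X) = 1.4994
(b) P(X = 1) = 0.086437
(c) P(X ≤ 4) = 0.880966
(d) P(1 ≤ X ≤ 4) = 0.867125

We have X ~ Binomial(n=6, p=0.51).

(a) Moments:
E[X] = 3.0600
Var(X) = 1.4994
σ = √Var(X) = 1.2245

(b) Point probability using PMF:
P(X = 1) = 0.086437

(c) Cumulative probability using CDF:
P(X ≤ 4) = F(4) = 0.880966

(d) Range probability:
P(1 ≤ X ≤ 4) = P(X ≤ 4) - P(X ≤ 0)
                   = F(4) - F(0)
                   = 0.880966 - 0.013841
                   = 0.867125

This means approximately 86.7% of outcomes fall in the interval [1, 4].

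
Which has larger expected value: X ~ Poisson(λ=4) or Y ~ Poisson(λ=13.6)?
Y has larger mean (13.6000 > 4.0000)

Compute the expected value for each distribution:

X ~ Poisson(λ=4):
E[X] = 4.0000

Y ~ Poisson(λ=13.6):
E[Y] = 13.6000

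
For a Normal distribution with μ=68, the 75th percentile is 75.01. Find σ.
σ = 10.3930

For X ~ Normal(μ, σ), the p-th percentile satisfies x = μ + z_p × σ,
where z_p = Φ⁻¹(p) is the standard normal quantile.

Step 1: z_{0.75} = Φ⁻¹(0.75) = 0.6745

Step 2: Solve for σ:
75.01 = 68 + 0.6745 × σ
σ = (75.01 - 68) / 0.6745
σ = 7.01 / 0.6745
σ = 10.3930

Verification: μ + z × σ = 68 + 0.6745 × 10.3930 = 75.01 ✓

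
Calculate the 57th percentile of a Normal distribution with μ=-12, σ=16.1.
-9.1604

We have X ~ Normal(μ=-12, σ=16.1).

We want to find x such that P(X ≤ x) = 0.57.

This is the 57th percentile, which means 57% of values fall below this point.

Using the inverse CDF (quantile function):
x = F⁻¹(0.57) = -9.1604

Verification: P(X ≤ -9.1604) = 0.57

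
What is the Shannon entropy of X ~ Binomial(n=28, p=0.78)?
2.1974 nats

We have X ~ Binomial(n=28, p=0.78).

The Shannon entropy measures the uncertainty or information content of the distribution.

For a Binomial distribution with n=28, p=0.78:
H(X) = 2.1974 nats

(In bits, this would be 3.1702 bits.)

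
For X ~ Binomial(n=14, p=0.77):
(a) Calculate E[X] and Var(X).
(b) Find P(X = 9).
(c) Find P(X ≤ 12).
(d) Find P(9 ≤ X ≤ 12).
(a) E[X] = 10.7800, Var(X) = 2.4794
(b) P(X = 9) = 0.122608
(c) P(X ≤ 12) = 0.866540
(d) P(9 ≤ X ≤ 12) = 0.786811

We have X ~ Binomial(n=14, p=0.77).

(a) Moments:
E[X] = 10.7800
Var(X) = 2.4794
σ = √Var(X) = 1.5746

(b) Point probability using PMF:
P(X = 9) = 0.122608

(c) Cumulative probability using CDF:
P(X ≤ 12) = F(12) = 0.866540

(d) Range probability:
P(9 ≤ X ≤ 12) = P(X ≤ 12) - P(X ≤ 8)
                   = F(12) - F(8)
                   = 0.866540 - 0.079728
                   = 0.786811

This means approximately 78.7% of outcomes fall in the interval [9, 12].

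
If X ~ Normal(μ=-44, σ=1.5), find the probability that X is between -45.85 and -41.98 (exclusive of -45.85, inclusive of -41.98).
0.802230

We have X ~ Normal(μ=-44, σ=1.5).

To find P(-45.85 < X ≤ -41.98), we use:
P(-45.85 < X ≤ -41.98) = P(X ≤ -41.98) - P(X ≤ -45.85)
                 = F(-41.98) - F(-45.85)
                 = 0.910956 - 0.108726
                 = 0.802230

So there's approximately a 80.2% chance that X falls in this range.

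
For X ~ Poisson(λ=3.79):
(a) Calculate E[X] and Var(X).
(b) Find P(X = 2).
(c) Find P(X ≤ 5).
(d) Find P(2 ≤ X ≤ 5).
(a) E[X] = 3.7900, Var(X) = 3.7900
(b) P(X = 2) = 0.162283
(c) P(X ≤ 5) = 0.817031
(d) P(2 ≤ X ≤ 5) = 0.708798

We have X ~ Poisson(λ=3.79).

(a) Moments:
E[X] = 3.7900
Var(X) = 3.7900
σ = √Var(X) = 1.9468

(b) Point probability using PMF:
P(X = 2) = 0.162283

(c) Cumulative probability using CDF:
P(X ≤ 5) = F(5) = 0.817031

(d) Range probability:
P(2 ≤ X ≤ 5) = P(X ≤ 5) - P(X ≤ 1)
                   = F(5) - F(1)
                   = 0.817031 - 0.108233
                   = 0.708798

This means approximately 70.9% of outcomes fall in the interval [2, 5].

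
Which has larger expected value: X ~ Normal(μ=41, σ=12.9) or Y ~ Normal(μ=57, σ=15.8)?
Y has larger mean (57.0000 > 41.0000)

Compute the expected value for each distribution:

X ~ Normal(μ=41, σ=12.9):
E[X] = 41.0000

Y ~ Normal(μ=57, σ=15.8):
E[Y] = 57.0000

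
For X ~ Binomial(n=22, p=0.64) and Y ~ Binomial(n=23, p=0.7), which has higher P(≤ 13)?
X has higher probability (P(X ≤ 13) = 0.3911 > P(Y ≤ 13) = 0.1201)

Compute P(≤ 13) for each distribution:

X ~ Binomial(n=22, p=0.64):
P(X ≤ 13) = 0.3911

Y ~ Binomial(n=23, p=0.7):
P(Y ≤ 13) = 0.1201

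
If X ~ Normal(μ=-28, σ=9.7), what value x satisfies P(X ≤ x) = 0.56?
-26.5356

We have X ~ Normal(μ=-28, σ=9.7).

We want to find x such that P(X ≤ x) = 0.56.

This is the 56th percentile, which means 56% of values fall below this point.

Using the inverse CDF (quantile function):
x = F⁻¹(0.56) = -26.5356

Verification: P(X ≤ -26.5356) = 0.56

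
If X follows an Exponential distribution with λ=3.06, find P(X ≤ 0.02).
0.059365

We have X ~ Exponential(λ=3.06).

The CDF gives us P(X ≤ k).

Using the CDF:
P(X ≤ 0.02) = 0.059365

This means there's approximately a 5.9% chance that X is at most 0.02.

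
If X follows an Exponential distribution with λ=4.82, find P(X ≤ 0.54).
0.925934

We have X ~ Exponential(λ=4.82).

The CDF gives us P(X ≤ k).

Using the CDF:
P(X ≤ 0.54) = 0.925934

This means there's approximately a 92.6% chance that X is at most 0.54.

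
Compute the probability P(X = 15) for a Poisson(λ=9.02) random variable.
0.019691

We have X ~ Poisson(λ=9.02).

For a Poisson distribution, the PMF gives us the probability of each outcome.

Using the PMF formula:
P(X = 15) = 0.019691

Rounded to 4 decimal places: 0.0197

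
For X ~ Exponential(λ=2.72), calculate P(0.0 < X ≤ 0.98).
0.930442

We have X ~ Exponential(λ=2.72).

To find P(0.0 < X ≤ 0.98), we use:
P(0.0 < X ≤ 0.98) = P(X ≤ 0.98) - P(X ≤ 0.0)
                 = F(0.98) - F(0.0)
                 = 0.930442 - 0.000000
                 = 0.930442

So there's approximately a 93.0% chance that X falls in this range.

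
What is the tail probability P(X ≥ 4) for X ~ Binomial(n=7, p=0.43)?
0.349841

We have X ~ Binomial(n=7, p=0.43).

For discrete distributions, P(X ≥ 4) = 1 - P(X ≤ 3).

P(X ≤ 3) = 0.650159
P(X ≥ 4) = 1 - 0.650159 = 0.349841

So there's approximately a 35.0% chance that X is at least 4.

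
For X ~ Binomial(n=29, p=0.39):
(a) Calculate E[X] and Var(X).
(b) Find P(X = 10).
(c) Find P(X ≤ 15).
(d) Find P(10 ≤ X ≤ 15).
(a) E[X] = 11.3100, Var(X) = 6.8991
(b) P(X = 10) = 0.136017
(c) P(X ≤ 15) = 0.943101
(d) P(10 ≤ X ≤ 15) = 0.694973

We have X ~ Binomial(n=29, p=0.39).

(a) Moments:
E[X] = 11.3100
Var(X) = 6.8991
σ = √Var(X) = 2.6266

(b) Point probability using PMF:
P(X = 10) = 0.136017

(c) Cumulative probability using CDF:
P(X ≤ 15) = F(15) = 0.943101

(d) Range probability:
P(10 ≤ X ≤ 15) = P(X ≤ 15) - P(X ≤ 9)
                   = F(15) - F(9)
                   = 0.943101 - 0.248128
                   = 0.694973

This means approximately 69.5% of outcomes fall in the interval [10, 15].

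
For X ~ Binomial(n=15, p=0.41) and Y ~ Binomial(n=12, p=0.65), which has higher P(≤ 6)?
X has higher probability (P(X ≤ 6) = 0.5786 > P(Y ≤ 6) = 0.2127)

Compute P(≤ 6) for each distribution:

X ~ Binomial(n=15, p=0.41):
P(X ≤ 6) = 0.5786

Y ~ Binomial(n=12, p=0.65):
P(Y ≤ 6) = 0.2127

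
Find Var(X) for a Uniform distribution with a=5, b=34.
70.0833

We have X ~ Uniform(a=5, b=34).

For a Uniform distribution with a=5, b=34:
Var(X) = 70.0833

The variance measures the spread of the distribution around the mean.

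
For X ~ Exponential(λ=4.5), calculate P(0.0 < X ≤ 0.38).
0.819134

We have X ~ Exponential(λ=4.5).

To find P(0.0 < X ≤ 0.38), we use:
P(0.0 < X ≤ 0.38) = P(X ≤ 0.38) - P(X ≤ 0.0)
                 = F(0.38) - F(0.0)
                 = 0.819134 - 0.000000
                 = 0.819134

So there's approximately a 81.9% chance that X falls in this range.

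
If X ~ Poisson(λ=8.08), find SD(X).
2.8425

We have X ~ Poisson(λ=8.08).

For a Poisson distribution with λ=8.08:
σ = √Var(X) = 2.8425

The standard deviation is the square root of the variance.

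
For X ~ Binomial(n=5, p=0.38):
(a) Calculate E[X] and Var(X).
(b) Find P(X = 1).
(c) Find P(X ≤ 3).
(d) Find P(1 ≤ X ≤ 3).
(a) E[X] = 1.9000, Var(X) = 1.1780
(b) P(X = 1) = 0.280750
(c) P(X ≤ 3) = 0.927437
(d) P(1 ≤ X ≤ 3) = 0.835824

We have X ~ Binomial(n=5, p=0.38).

(a) Moments:
E[X] = 1.9000
Var(X) = 1.1780
σ = √Var(X) = 1.0854

(b) Point probability using PMF:
P(X = 1) = 0.280750

(c) Cumulative probability using CDF:
P(X ≤ 3) = F(3) = 0.927437

(d) Range probability:
P(1 ≤ X ≤ 3) = P(X ≤ 3) - P(X ≤ 0)
                   = F(3) - F(0)
                   = 0.927437 - 0.091613
                   = 0.835824

This means approximately 83.6% of outcomes fall in the interval [1, 3].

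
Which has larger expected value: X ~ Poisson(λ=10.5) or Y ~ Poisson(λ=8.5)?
X has larger mean (10.5000 > 8.5000)

Compute the expected value for each distribution:

X ~ Poisson(λ=10.5):
E[X] = 10.5000

Y ~ Poisson(λ=8.5):
E[Y] = 8.5000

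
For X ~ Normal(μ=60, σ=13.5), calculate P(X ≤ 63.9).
0.613667

We have X ~ Normal(μ=60, σ=13.5).

The CDF gives us P(X ≤ k).

Using the CDF:
P(X ≤ 63.9) = 0.613667

This means there's approximately a 61.4% chance that X is at most 63.9.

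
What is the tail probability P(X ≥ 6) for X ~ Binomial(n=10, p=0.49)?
0.352603

We have X ~ Binomial(n=10, p=0.49).

For discrete distributions, P(X ≥ 6) = 1 - P(X ≤ 5).

P(X ≤ 5) = 0.647397
P(X ≥ 6) = 1 - 0.647397 = 0.352603

So there's approximately a 35.3% chance that X is at least 6.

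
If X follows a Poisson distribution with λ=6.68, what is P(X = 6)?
0.154967

We have X ~ Poisson(λ=6.68).

For a Poisson distribution, the PMF gives us the probability of each outcome.

Using the PMF formula:
P(X = 6) = 0.154967

Rounded to 4 decimal places: 0.1550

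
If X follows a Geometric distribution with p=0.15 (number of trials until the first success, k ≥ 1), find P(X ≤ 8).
0.727509

We have X ~ Geometric(p=0.15) (number of trials until the first success, k ≥ 1).

The CDF gives us P(X ≤ k).

Using the CDF:
P(X ≤ 8) = 0.727509

This means there's approximately a 72.8% chance that X is at most 8.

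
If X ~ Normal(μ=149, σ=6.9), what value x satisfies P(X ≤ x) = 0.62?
151.1078

We have X ~ Normal(μ=149, σ=6.9).

We want to find x such that P(X ≤ x) = 0.62.

This is the 62nd percentile, which means 62% of values fall below this point.

Using the inverse CDF (quantile function):
x = F⁻¹(0.62) = 151.1078

Verification: P(X ≤ 151.1078) = 0.62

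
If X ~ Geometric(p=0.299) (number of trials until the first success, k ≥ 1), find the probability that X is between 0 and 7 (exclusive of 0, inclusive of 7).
0.916819

We have X ~ Geometric(p=0.299) (number of trials until the first success, k ≥ 1).

To find P(0 < X ≤ 7), we use:
P(0 < X ≤ 7) = P(X ≤ 7) - P(X ≤ 0)
                 = F(7) - F(0)
                 = 0.916819 - 0.000000
                 = 0.916819

So there's approximately a 91.7% chance that X falls in this range.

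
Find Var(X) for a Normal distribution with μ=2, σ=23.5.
552.2500

We have X ~ Normal(μ=2, σ=23.5).

For a Normal distribution with μ=2, σ=23.5:
Var(X) = 552.2500

The variance measures the spread of the distribution around the mean.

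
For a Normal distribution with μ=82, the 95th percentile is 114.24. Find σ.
σ = 19.6005

For X ~ Normal(μ, σ), the p-th percentile satisfies x = μ + z_p × σ,
where z_p = Φ⁻¹(p) is the standard normal quantile.

Step 1: z_{0.95} = Φ⁻¹(0.95) = 1.6449

Step 2: Solve for σ:
114.24 = 82 + 1.6449 × σ
σ = (114.24 - 82) / 1.6449
σ = 32.24 / 1.6449
σ = 19.6005

Verification: μ + z × σ = 82 + 1.6449 × 19.6005 = 114.24 ✓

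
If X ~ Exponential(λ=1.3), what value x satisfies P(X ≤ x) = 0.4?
0.3929

We have X ~ Exponential(λ=1.3).

We want to find x such that P(X ≤ x) = 0.4.

This is the 40th percentile, which means 40% of values fall below this point.

Using the inverse CDF (quantile function):
x = F⁻¹(0.4) = 0.3929

Verification: P(X ≤ 0.3929) = 0.4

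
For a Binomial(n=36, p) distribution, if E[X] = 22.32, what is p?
p = 0.62

For a Binomial(n, p) distribution:
E[X] = n × p

Given n = 36 and E[X] = 22.32:
22.32 = 36 × p
p = 22.32 / 36 = 0.62

Verification: Binomial(36, 0.62) has E[X] = 22.32 ✓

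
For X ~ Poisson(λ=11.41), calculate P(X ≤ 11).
0.530444

We have X ~ Poisson(λ=11.41).

The CDF gives us P(X ≤ k).

Using the CDF:
P(X ≤ 11) = 0.530444

This means there's approximately a 53.0% chance that X is at most 11.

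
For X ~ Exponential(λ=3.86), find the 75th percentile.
0.3591

We have X ~ Exponential(λ=3.86).

We want to find x such that P(X ≤ x) = 0.75.

This is the 75th percentile, which means 75% of values fall below this point.

Using the inverse CDF (quantile function):
x = F⁻¹(0.75) = 0.3591

Verification: P(X ≤ 0.3591) = 0.75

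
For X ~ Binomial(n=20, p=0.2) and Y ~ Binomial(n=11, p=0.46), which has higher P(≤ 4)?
X has higher probability (P(X ≤ 4) = 0.6296 > P(Y ≤ 4) = 0.3712)

Compute P(≤ 4) for each distribution:

X ~ Binomial(n=20, p=0.2):
P(X ≤ 4) = 0.6296

Y ~ Binomial(n=11, p=0.46):
P(Y ≤ 4) = 0.3712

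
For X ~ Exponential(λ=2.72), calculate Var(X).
0.1352

We have X ~ Exponential(λ=2.72).

For an Exponential distribution with λ=2.72:
Var(X) = 0.1352

The variance measures the spread of the distribution around the mean.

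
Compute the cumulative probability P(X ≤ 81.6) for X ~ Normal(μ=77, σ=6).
0.778360

We have X ~ Normal(μ=77, σ=6).

The CDF gives us P(X ≤ k).

Using the CDF:
P(X ≤ 81.6) = 0.778360

This means there's approximately a 77.8% chance that X is at most 81.6.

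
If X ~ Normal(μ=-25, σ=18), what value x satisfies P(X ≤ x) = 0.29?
-34.9609

We have X ~ Normal(μ=-25, σ=18).

We want to find x such that P(X ≤ x) = 0.29.

This is the 29th percentile, which means 29% of values fall below this point.

Using the inverse CDF (quantile function):
x = F⁻¹(0.29) = -34.9609

Verification: P(X ≤ -34.9609) = 0.29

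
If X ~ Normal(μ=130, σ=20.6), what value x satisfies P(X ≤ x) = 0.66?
138.4967

We have X ~ Normal(μ=130, σ=20.6).

We want to find x such that P(X ≤ x) = 0.66.

This is the 66th percentile, which means 66% of values fall below this point.

Using the inverse CDF (quantile function):
x = F⁻¹(0.66) = 138.4967

Verification: P(X ≤ 138.4967) = 0.66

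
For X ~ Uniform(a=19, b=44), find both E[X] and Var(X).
E[X] = 31.5000, Var(X) = 52.0833

We have X ~ Uniform(a=19, b=44).

For a Uniform distribution with a=19, b=44:

Expected value:
E[X] = 31.5000

Variance:
Var(X) = 52.0833

Standard deviation:
σ = √Var(X) = 7.2169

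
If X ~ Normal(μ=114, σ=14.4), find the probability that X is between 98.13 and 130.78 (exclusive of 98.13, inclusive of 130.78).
0.742834

We have X ~ Normal(μ=114, σ=14.4).

To find P(98.13 < X ≤ 130.78), we use:
P(98.13 < X ≤ 130.78) = P(X ≤ 130.78) - P(X ≤ 98.13)
                 = F(130.78) - F(98.13)
                 = 0.878047 - 0.135213
                 = 0.742834

So there's approximately a 74.3% chance that X falls in this range.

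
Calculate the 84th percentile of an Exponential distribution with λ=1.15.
1.5935

We have X ~ Exponential(λ=1.15).

We want to find x such that P(X ≤ x) = 0.84.

This is the 84th percentile, which means 84% of values fall below this point.

Using the inverse CDF (quantile function):
x = F⁻¹(0.84) = 1.5935

Verification: P(X ≤ 1.5935) = 0.84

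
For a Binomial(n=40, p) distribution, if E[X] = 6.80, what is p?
p = 0.17

For a Binomial(n, p) distribution:
E[X] = n × p

Given n = 40 and E[X] = 6.80:
6.80 = 40 × p
p = 6.80 / 40 = 0.17

Verification: Binomial(40, 0.17) has E[X] = 6.80 ✓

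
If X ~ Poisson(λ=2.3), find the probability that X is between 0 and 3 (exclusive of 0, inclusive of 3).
0.699088

We have X ~ Poisson(λ=2.3).

To find P(0 < X ≤ 3), we use:
P(0 < X ≤ 3) = P(X ≤ 3) - P(X ≤ 0)
                 = F(3) - F(0)
                 = 0.799347 - 0.100259
                 = 0.699088

So there's approximately a 69.9% chance that X falls in this range.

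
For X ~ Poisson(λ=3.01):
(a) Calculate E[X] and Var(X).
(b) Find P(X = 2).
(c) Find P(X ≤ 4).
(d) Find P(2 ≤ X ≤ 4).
(a) E[X] = 3.0100, Var(X) = 3.0100
(b) P(X = 2) = 0.223294
(c) P(X ≤ 4) = 0.813580
(d) P(2 ≤ X ≤ 4) = 0.615921

We have X ~ Poisson(λ=3.01).

(a) Moments:
E[X] = 3.0100
Var(X) = 3.0100
σ = √Var(X) = 1.7349

(b) Point probability using PMF:
P(X = 2) = 0.223294

(c) Cumulative probability using CDF:
P(X ≤ 4) = F(4) = 0.813580

(d) Range probability:
P(2 ≤ X ≤ 4) = P(X ≤ 4) - P(X ≤ 1)
                   = F(4) - F(1)
                   = 0.813580 - 0.197660
                   = 0.615921

This means approximately 61.6% of outcomes fall in the interval [2, 4].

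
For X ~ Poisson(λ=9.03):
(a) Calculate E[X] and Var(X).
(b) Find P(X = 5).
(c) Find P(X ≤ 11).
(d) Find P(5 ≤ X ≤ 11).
(a) E[X] = 9.0300, Var(X) = 9.0300
(b) P(X = 5) = 0.059921
(c) P(X ≤ 11) = 0.800088
(d) P(5 ≤ X ≤ 11) = 0.746128

We have X ~ Poisson(λ=9.03).

(a) Moments:
E[X] = 9.0300
Var(X) = 9.0300
σ = √Var(X) = 3.0050

(b) Point probability using PMF:
P(X = 5) = 0.059921

(c) Cumulative probability using CDF:
P(X ≤ 11) = F(11) = 0.800088

(d) Range probability:
P(5 ≤ X ≤ 11) = P(X ≤ 11) - P(X ≤ 4)
                   = F(11) - F(4)
                   = 0.800088 - 0.053960
                   = 0.746128

This means approximately 74.6% of outcomes fall in the interval [5, 11].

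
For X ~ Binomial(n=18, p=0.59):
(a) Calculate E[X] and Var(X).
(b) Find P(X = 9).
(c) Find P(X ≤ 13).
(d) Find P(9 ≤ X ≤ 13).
(a) E[X] = 10.6200, Var(X) = 4.3542
(b) P(X = 9) = 0.137892
(c) P(X ≤ 13) = 0.919338
(d) P(9 ≤ X ≤ 13) = 0.764473

We have X ~ Binomial(n=18, p=0.59).

(a) Moments:
E[X] = 10.6200
Var(X) = 4.3542
σ = √Var(X) = 2.0867

(b) Point probability using PMF:
P(X = 9) = 0.137892

(c) Cumulative probability using CDF:
P(X ≤ 13) = F(13) = 0.919338

(d) Range probability:
P(9 ≤ X ≤ 13) = P(X ≤ 13) - P(X ≤ 8)
                   = F(13) - F(8)
                   = 0.919338 - 0.154865
                   = 0.764473

This means approximately 76.4% of outcomes fall in the interval [9, 13].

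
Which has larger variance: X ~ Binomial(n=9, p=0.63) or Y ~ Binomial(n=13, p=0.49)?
Y has larger variance (3.2487 > 2.0979)

Compute the variance for each distribution:

X ~ Binomial(n=9, p=0.63):
Var(X) = 2.0979

Y ~ Binomial(n=13, p=0.49):
Var(Y) = 3.2487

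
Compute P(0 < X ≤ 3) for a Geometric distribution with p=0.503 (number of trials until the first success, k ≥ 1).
0.877237

We have X ~ Geometric(p=0.503) (number of trials until the first success, k ≥ 1).

To find P(0 < X ≤ 3), we use:
P(0 < X ≤ 3) = P(X ≤ 3) - P(X ≤ 0)
                 = F(3) - F(0)
                 = 0.877237 - 0.000000
                 = 0.877237

So there's approximately a 87.7% chance that X falls in this range.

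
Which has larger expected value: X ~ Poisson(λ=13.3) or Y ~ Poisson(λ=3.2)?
X has larger mean (13.3000 > 3.2000)

Compute the expected value for each distribution:

X ~ Poisson(λ=13.3):
E[X] = 13.3000

Y ~ Poisson(λ=3.2):
E[Y] = 3.2000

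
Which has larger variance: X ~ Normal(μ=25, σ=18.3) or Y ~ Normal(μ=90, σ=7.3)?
X has larger variance (334.8900 > 53.2900)

Compute the variance for each distribution:

X ~ Normal(μ=25, σ=18.3):
Var(X) = 334.8900

Y ~ Normal(μ=90, σ=7.3):
Var(Y) = 53.2900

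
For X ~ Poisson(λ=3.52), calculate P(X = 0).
0.029599

We have X ~ Poisson(λ=3.52).

For a Poisson distribution, the PMF gives us the probability of each outcome.

Using the PMF formula:
P(X = 0) = 0.029599

Rounded to 4 decimal places: 0.0296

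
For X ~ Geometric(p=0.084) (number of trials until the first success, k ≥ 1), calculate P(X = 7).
0.049619

We have X ~ Geometric(p=0.084) (number of trials until the first success, k ≥ 1).

For a Geometric distribution, the PMF gives us the probability of each outcome.

Using the PMF formula:
P(X = 7) = 0.049619

Rounded to 4 decimal places: 0.0496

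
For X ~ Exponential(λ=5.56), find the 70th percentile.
0.2165

We have X ~ Exponential(λ=5.56).

We want to find x such that P(X ≤ x) = 0.7.

This is the 70th percentile, which means 70% of values fall below this point.

Using the inverse CDF (quantile function):
x = F⁻¹(0.7) = 0.2165

Verification: P(X ≤ 0.2165) = 0.7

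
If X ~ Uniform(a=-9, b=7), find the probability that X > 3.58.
0.213750

We have X ~ Uniform(a=-9, b=7).

P(X > 3.58) = 1 - P(X ≤ 3.58)
                = 1 - F(3.58)
                = 1 - 0.786250
                = 0.213750

So there's approximately a 21.4% chance that X exceeds 3.58.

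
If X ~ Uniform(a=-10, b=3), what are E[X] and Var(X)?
E[X] = -3.5000, Var(X) = 14.0833

We have X ~ Uniform(a=-10, b=3).

For a Uniform distribution with a=-10, b=3:

Expected value:
E[X] = -3.5000

Variance:
Var(X) = 14.0833

Standard deviation:
σ = √Var(X) = 3.7528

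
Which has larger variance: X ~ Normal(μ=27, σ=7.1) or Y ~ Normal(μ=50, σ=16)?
Y has larger variance (256.0000 > 50.4100)

Compute the variance for each distribution:

X ~ Normal(μ=27, σ=7.1):
Var(X) = 50.4100

Y ~ Normal(μ=50, σ=16):
Var(Y) = 256.0000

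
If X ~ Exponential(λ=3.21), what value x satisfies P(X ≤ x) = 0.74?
0.4196

We have X ~ Exponential(λ=3.21).

We want to find x such that P(X ≤ x) = 0.74.

This is the 74th percentile, which means 74% of values fall below this point.

Using the inverse CDF (quantile function):
x = F⁻¹(0.74) = 0.4196

Verification: P(X ≤ 0.4196) = 0.74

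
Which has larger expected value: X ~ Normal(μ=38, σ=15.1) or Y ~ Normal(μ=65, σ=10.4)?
Y has larger mean (65.0000 > 38.0000)

Compute the expected value for each distribution:

X ~ Normal(μ=38, σ=15.1):
E[X] = 38.0000

Y ~ Normal(μ=65, σ=10.4):
E[Y] = 65.0000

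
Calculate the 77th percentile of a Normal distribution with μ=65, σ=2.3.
66.6993

We have X ~ Normal(μ=65, σ=2.3).

We want to find x such that P(X ≤ x) = 0.77.

This is the 77th percentile, which means 77% of values fall below this point.

Using the inverse CDF (quantile function):
x = F⁻¹(0.77) = 66.6993

Verification: P(X ≤ 66.6993) = 0.77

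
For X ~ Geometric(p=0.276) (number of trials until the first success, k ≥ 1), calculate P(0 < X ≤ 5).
0.801073

We have X ~ Geometric(p=0.276) (number of trials until the first success, k ≥ 1).

To find P(0 < X ≤ 5), we use:
P(0 < X ≤ 5) = P(X ≤ 5) - P(X ≤ 0)
                 = F(5) - F(0)
                 = 0.801073 - 0.000000
                 = 0.801073

So there's approximately a 80.1% chance that X falls in this range.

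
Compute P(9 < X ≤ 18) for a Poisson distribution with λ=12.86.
0.760316

We have X ~ Poisson(λ=12.86).

To find P(9 < X ≤ 18), we use:
P(9 < X ≤ 18) = P(X ≤ 18) - P(X ≤ 9)
                 = F(18) - F(9)
                 = 0.935576 - 0.175260
                 = 0.760316

So there's approximately a 76.0% chance that X falls in this range.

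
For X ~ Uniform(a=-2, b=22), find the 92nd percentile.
20.0800

We have X ~ Uniform(a=-2, b=22).

We want to find x such that P(X ≤ x) = 0.92.

This is the 92nd percentile, which means 92% of values fall below this point.

Using the inverse CDF (quantile function):
x = F⁻¹(0.92) = 20.0800

Verification: P(X ≤ 20.0800) = 0.92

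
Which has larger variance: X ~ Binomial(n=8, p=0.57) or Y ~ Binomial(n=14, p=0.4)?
Y has larger variance (3.3600 > 1.9608)

Compute the variance for each distribution:

X ~ Binomial(n=8, p=0.57):
Var(X) = 1.9608

Y ~ Binomial(n=14, p=0.4):
Var(Y) = 3.3600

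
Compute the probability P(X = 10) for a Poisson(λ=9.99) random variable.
0.125109

We have X ~ Poisson(λ=9.99).

For a Poisson distribution, the PMF gives us the probability of each outcome.

Using the PMF formula:
P(X = 10) = 0.125109

Rounded to 4 decimal places: 0.1251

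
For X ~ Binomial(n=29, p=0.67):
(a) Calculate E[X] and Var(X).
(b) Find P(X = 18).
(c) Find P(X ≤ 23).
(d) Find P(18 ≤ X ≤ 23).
(a) E[X] = 19.4300, Var(X) = 6.4119
(b) P(X = 18) = 0.129432
(c) P(X ≤ 23) = 0.951270
(d) P(18 ≤ X ≤ 23) = 0.730928

We have X ~ Binomial(n=29, p=0.67).

(a) Moments:
E[X] = 19.4300
Var(X) = 6.4119
σ = √Var(X) = 2.5322

(b) Point probability using PMF:
P(X = 18) = 0.129432

(c) Cumulative probability using CDF:
P(X ≤ 23) = F(23) = 0.951270

(d) Range probability:
P(18 ≤ X ≤ 23) = P(X ≤ 23) - P(X ≤ 17)
                   = F(23) - F(17)
                   = 0.951270 - 0.220343
                   = 0.730928

This means approximately 73.1% of outcomes fall in the interval [18, 23].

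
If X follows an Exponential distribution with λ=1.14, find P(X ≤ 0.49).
0.427991

We have X ~ Exponential(λ=1.14).

The CDF gives us P(X ≤ k).

Using the CDF:
P(X ≤ 0.49) = 0.427991

This means there's approximately a 42.8% chance that X is at most 0.49.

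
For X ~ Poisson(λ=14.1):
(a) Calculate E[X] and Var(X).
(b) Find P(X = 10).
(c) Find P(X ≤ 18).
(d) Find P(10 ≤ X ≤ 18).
(a) E[X] = 14.1000, Var(X) = 14.1000
(b) P(X = 10) = 0.064399
(c) P(X ≤ 18) = 0.877020
(d) P(10 ≤ X ≤ 18) = 0.772271

We have X ~ Poisson(λ=14.1).

(a) Moments:
E[X] = 14.1000
Var(X) = 14.1000
σ = √Var(X) = 3.7550

(b) Point probability using PMF:
P(X = 10) = 0.064399

(c) Cumulative probability using CDF:
P(X ≤ 18) = F(18) = 0.877020

(d) Range probability:
P(10 ≤ X ≤ 18) = P(X ≤ 18) - P(X ≤ 9)
                   = F(18) - F(9)
                   = 0.877020 - 0.104749
                   = 0.772271

This means approximately 77.2% of outcomes fall in the interval [10, 18].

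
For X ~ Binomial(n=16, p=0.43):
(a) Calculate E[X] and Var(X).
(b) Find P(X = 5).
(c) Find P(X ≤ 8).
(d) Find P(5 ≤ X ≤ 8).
(a) E[X] = 6.8800, Var(X) = 3.9216
(b) P(X = 5) = 0.132510
(c) P(X ≤ 8) = 0.794044
(d) P(5 ≤ X ≤ 8) = 0.680902

We have X ~ Binomial(n=16, p=0.43).

(a) Moments:
E[X] = 6.8800
Var(X) = 3.9216
σ = √Var(X) = 1.9803

(b) Point probability using PMF:
P(X = 5) = 0.132510

(c) Cumulative probability using CDF:
P(X ≤ 8) = F(8) = 0.794044

(d) Range probability:
P(5 ≤ X ≤ 8) = P(X ≤ 8) - P(X ≤ 4)
                   = F(8) - F(4)
                   = 0.794044 - 0.113142
                   = 0.680902

This means approximately 68.1% of outcomes fall in the interval [5, 8].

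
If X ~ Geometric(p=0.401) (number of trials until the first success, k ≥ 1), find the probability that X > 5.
0.077114

We have X ~ Geometric(p=0.401) (number of trials until the first success, k ≥ 1).

P(X > 5) = 1 - P(X ≤ 5)
                = 1 - F(5)
                = 1 - 0.922886
                = 0.077114

So there's approximately a 7.7% chance that X exceeds 5.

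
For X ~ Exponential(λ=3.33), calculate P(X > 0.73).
0.087958

We have X ~ Exponential(λ=3.33).

P(X > 0.73) = 1 - P(X ≤ 0.73)
                = 1 - F(0.73)
                = 1 - 0.912042
                = 0.087958

So there's approximately a 8.8% chance that X exceeds 0.73.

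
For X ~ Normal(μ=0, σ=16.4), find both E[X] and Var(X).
E[X] = 0.0000, Var(X) = 268.9600

We have X ~ Normal(μ=0, σ=16.4).

For a Normal distribution with μ=0, σ=16.4:

Expected value:
E[X] = 0.0000

Variance:
Var(X) = 268.9600

Standard deviation:
σ = √Var(X) = 16.4000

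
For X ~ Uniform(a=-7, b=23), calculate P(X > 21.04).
0.065333

We have X ~ Uniform(a=-7, b=23).

P(X > 21.04) = 1 - P(X ≤ 21.04)
                = 1 - F(21.04)
                = 1 - 0.934667
                = 0.065333

So there's approximately a 6.5% chance that X exceeds 21.04.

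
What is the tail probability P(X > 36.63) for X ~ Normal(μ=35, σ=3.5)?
0.320710

We have X ~ Normal(μ=35, σ=3.5).

P(X > 36.63) = 1 - P(X ≤ 36.63)
                = 1 - F(36.63)
                = 1 - 0.679290
                = 0.320710

So there's approximately a 32.1% chance that X exceeds 36.63.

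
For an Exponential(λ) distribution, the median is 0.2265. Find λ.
λ = 3.0603

For X ~ Exponential(λ), the CDF is F(x) = 1 - e^(-λx).
The median m satisfies F(m) = 0.5:
1 - e^(-λm) = 0.5
e^(-λm) = 0.5
λm = ln(2)
m = ln(2) / λ

Given m = 0.2265:
λ = ln(2) / 0.2265 = 0.693147 / 0.2265 = 3.0603

Verification: ln(2) / 3.0603 = 0.2265 ✓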